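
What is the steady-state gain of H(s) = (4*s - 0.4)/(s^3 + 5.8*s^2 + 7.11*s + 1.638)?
DC gain = H(0) = num(0)/den(0) = -0.4/1.638 = -0.2442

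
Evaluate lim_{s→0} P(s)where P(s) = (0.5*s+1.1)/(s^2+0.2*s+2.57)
DC gain = P(0) = num(0)/den(0) = 1.1/2.57 = 0.428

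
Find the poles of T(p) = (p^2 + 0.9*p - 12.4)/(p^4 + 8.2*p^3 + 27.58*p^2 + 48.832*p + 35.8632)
Set denominator = 0: p^4 + 8.2*p^3 + 27.58*p^2 + 48.832*p + 35.8632 = (p + 3.4)(p + 1.8)(p^2 + 3*p + 5.86) = 0 → Poles: -1.5 + 1.9j, -1.5 - 1.9j, -1.8, -3.4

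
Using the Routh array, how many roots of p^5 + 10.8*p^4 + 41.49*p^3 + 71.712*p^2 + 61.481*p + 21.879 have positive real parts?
Routh array:
p^5: [1, 41.49, 61.481]; p^4: [10.8, 71.712, 21.879]; p^3: [34.85, 59.4552]; p^2: [53.2869, 21.879]; p^1: [45.1461]; p^0: [21.879]
First column: [1, 10.8, 34.85, 53.2869, 45.1461, 21.879]. Sign changes = RHP roots = 0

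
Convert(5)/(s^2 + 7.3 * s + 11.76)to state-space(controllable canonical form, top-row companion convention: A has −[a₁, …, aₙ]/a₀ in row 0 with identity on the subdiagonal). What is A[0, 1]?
Reachable canonical form for den = s^2 + 7.3*s + 11.76: top row of A = -[a₁,a₂,...,aₙ]/a₀, ones on the subdiagonal, zeros elsewhere.
A = [[-7.3, -11.76], [1, 0]].
A[0,1] = -11.76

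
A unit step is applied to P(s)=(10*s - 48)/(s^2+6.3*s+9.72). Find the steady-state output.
FVT: lim_{t→∞} y(t) = lim_{s→0} s*Y(s) where Y(s) = P(s)/s.
= lim_{s→0} P(s) = P(0) = num(0)/den(0) = -48/9.72 = -4.938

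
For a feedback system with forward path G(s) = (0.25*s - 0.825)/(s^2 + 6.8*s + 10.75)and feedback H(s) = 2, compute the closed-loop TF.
Closed-loop T = G/(1+GH).
Numerator: G_num * H_den = 0.25*s - 0.825.
Denominator: G_den * H_den + G_num * H_num = (s^2 + 6.8*s + 10.75) + (0.5*s - 1.65) = s^2 + 7.3*s + 9.1.
T(s) = (0.25*s - 0.825)/(s^2 + 7.3*s + 9.1)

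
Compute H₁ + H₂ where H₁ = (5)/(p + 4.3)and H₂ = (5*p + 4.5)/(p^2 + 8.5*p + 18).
Parallel: H = H₁ + H₂ = (n₁·d₂ + n₂·d₁)/(d₁·d₂).
n₁·d₂ = 5*p^2 + 42.5*p + 90. n₂·d₁ = 5*p^2 + 26*p + 19.35. Sum = 10*p^2 + 68.5*p + 109.35. d₁·d₂ = p^3 + 12.8*p^2 + 54.55*p + 77.4.
H(p) = (10*p^2 + 68.5*p + 109.35)/(p^3 + 12.8*p^2 + 54.55*p + 77.4)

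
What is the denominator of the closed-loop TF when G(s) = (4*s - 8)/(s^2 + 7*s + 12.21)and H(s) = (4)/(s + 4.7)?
Characteristic poly = G_den * H_den + G_num * H_num = (s^3 + 11.7*s^2 + 45.11*s + 57.387) + (16*s - 32) = s^3 + 11.7*s^2 + 61.11*s + 25.387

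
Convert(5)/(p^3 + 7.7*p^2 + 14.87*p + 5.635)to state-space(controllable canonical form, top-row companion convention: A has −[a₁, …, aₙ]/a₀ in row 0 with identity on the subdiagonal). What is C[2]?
Reachable canonical form: C = numerator coefficients (right-aligned, zero-padded to length n).
num = 5, C = [[0, 0, 5]].
C[2] = 5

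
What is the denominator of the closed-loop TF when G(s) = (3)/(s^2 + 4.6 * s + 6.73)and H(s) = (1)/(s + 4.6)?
Characteristic poly = G_den * H_den + G_num * H_num = (s^3 + 9.2*s^2 + 27.89*s + 30.958) + (3) = s^3 + 9.2*s^2 + 27.89*s + 33.958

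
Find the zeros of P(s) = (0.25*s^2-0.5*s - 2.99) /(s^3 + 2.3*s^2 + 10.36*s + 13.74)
Set numerator = 0: 0.25*s^2 - 0.5*s - 2.99 = 0.25*(s + 2.6)(s - 4.6) = 0 → Zeros: -2.6, 4.6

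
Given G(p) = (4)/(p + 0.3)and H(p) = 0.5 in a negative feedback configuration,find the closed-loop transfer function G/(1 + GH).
Closed-loop T = G/(1+GH).
Numerator: G_num * H_den = 4.
Denominator: G_den * H_den + G_num * H_num = (p + 0.3) + (2) = p + 2.3.
T(p) = (4)/(p + 2.3)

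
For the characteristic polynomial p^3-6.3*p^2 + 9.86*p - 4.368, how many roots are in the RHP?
p^3 - 6.3*p^2 + 9.86*p - 4.368 = (p - 1.3)(p - 4.2)(p - 0.8). Poles: 0.8, 1.3, 4.2. RHP poles (Re>0): 3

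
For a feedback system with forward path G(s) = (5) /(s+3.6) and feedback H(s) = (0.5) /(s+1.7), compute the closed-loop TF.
Closed-loop T = G/(1+GH).
Numerator: G_num * H_den = 5*s + 8.5.
Denominator: G_den * H_den + G_num * H_num = (s^2 + 5.3*s + 6.12) + (2.5) = s^2 + 5.3*s + 8.62.
T(s) = (5*s + 8.5)/(s^2 + 5.3*s + 8.62)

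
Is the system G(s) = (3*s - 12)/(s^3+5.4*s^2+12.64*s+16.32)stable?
Denominator: s^3 + 5.4*s^2 + 12.64*s + 16.32 = (s + 3)(s^2 + 2.4*s + 5.44). Poles: -1.2 + 2j, -1.2 - 2j, -3. All Re(p)<0: Yes (stable)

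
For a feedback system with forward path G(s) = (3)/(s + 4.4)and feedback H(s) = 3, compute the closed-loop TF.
Closed-loop T = G/(1+GH).
Numerator: G_num * H_den = 3.
Denominator: G_den * H_den + G_num * H_num = (s + 4.4) + (9) = s + 13.4.
T(s) = (3)/(s + 13.4)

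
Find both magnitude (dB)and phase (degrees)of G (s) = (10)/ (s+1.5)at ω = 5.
Substitute s = j*5: G(j5) = 0.550459 - 1.83486j.
|G| = 20*log₁₀(sqrt(Re²+Im²)) = 5.65 dB.
∠G = atan2(Im, Re) = -73.30°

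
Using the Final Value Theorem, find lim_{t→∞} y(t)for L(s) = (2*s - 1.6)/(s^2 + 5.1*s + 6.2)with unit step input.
FVT: lim_{t→∞} y(t) = lim_{s→0} s*Y(s) where Y(s) = L(s)/s.
= lim_{s→0} L(s) = L(0) = num(0)/den(0) = -1.6/6.2 = -0.2581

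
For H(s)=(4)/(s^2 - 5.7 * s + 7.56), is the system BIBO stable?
Denominator: s^2 - 5.7*s + 7.56 = (s - 2.1)(s - 3.6). Poles: 2.1, 3.6. All Re(p)<0: No (unstable)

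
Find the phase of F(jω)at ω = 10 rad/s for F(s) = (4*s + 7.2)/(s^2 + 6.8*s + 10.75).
Substitute s = j*10: F(j10) = 0.16501 - 0.322458j.
∠F(j10) = atan2(Im, Re) = atan2(-0.322458, 0.16501) = -62.90°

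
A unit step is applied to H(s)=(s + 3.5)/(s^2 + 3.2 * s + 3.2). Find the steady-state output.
FVT: lim_{t→∞} y(t) = lim_{s→0} s*Y(s) where Y(s) = H(s)/s.
= lim_{s→0} H(s) = H(0) = num(0)/den(0) = 3.5/3.2 = 1.094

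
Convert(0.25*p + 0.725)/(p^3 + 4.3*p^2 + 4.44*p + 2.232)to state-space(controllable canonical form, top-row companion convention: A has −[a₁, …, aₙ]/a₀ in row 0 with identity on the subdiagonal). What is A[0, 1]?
Reachable canonical form for den = p^3 + 4.3*p^2 + 4.44*p + 2.232: top row of A = -[a₁,a₂,...,aₙ]/a₀, ones on the subdiagonal, zeros elsewhere.
A = [[-4.3, -4.44, -2.232], [1, 0, 0], [0, 1, 0]].
A[0,1] = -4.44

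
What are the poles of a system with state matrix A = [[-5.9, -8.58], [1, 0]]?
Eigenvalues solve det(λI - A) = 0.
Characteristic polynomial: λ^2 + 5.9*λ + 8.58 = 0.
Factor: (λ + 3.3)(λ + 2.6) = 0.
Roots: -2.6, -3.3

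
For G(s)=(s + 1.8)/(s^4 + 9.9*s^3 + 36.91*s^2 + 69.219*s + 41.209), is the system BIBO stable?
Denominator: s^4 + 9.9*s^3 + 36.91*s^2 + 69.219*s + 41.209 = (s + 1)(s + 4.9)(s^2 + 4*s + 8.41). Poles: -1, -2 + 2.1j, -2 - 2.1j, -4.9. All Re(p)<0: Yes (stable)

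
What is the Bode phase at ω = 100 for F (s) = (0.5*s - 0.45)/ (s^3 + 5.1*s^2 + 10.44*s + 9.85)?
Substitute s = j*100: F(j100) = -4.98993e-05 - 2.9975e-06j.
∠F(j100) = atan2(Im, Re) = atan2(-2.9975e-06, -4.98993e-05) = -176.56°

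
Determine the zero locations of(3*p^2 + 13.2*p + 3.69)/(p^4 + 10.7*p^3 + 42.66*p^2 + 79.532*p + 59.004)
Set numerator = 0: 3*p^2 + 13.2*p + 3.69 = 3*(p + 4.1)(p + 0.3) = 0 → Zeros: -0.3, -4.1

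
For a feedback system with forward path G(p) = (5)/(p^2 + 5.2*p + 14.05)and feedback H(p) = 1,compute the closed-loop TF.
Closed-loop T = G/(1+GH).
Numerator: G_num * H_den = 5.
Denominator: G_den * H_den + G_num * H_num = (p^2 + 5.2*p + 14.05) + (5) = p^2 + 5.2*p + 19.05.
T(p) = (5)/(p^2 + 5.2*p + 19.05)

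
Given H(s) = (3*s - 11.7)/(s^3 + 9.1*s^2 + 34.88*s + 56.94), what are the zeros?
Set numerator = 0: 3*s - 11.7 = 0 → Zeros: 3.9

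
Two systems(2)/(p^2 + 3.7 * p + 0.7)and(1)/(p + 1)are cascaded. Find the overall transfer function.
Series: H = H₁ · H₂ = (n₁·n₂)/(d₁·d₂).
Num: n₁·n₂ = 2. Den: d₁·d₂ = p^3 + 4.7*p^2 + 4.4*p + 0.7.
H(p) = (2)/(p^3 + 4.7*p^2 + 4.4*p + 0.7)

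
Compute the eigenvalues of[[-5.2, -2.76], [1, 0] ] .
Eigenvalues solve det(λI - A) = 0.
Characteristic polynomial: λ^2 + 5.2*λ + 2.76 = 0.
Factor: (λ + 4.6)(λ + 0.6) = 0.
Roots: -0.6, -4.6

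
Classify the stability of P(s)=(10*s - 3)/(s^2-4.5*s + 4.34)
Denominator: s^2 - 4.5*s + 4.34 = (s - 1.4)(s - 3.1). Poles: 1.4, 3.1. Unstable (2 pole(s) in RHP)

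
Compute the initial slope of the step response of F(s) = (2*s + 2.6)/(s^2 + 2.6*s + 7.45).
IVT: y'(0⁺) = lim_{s→∞} s²·Y(s) = lim_{s→∞} s·F(s).
deg(num) = 1, deg(den) = 2, relative degree = 1, so s·F(s) → (leading num)/(leading den) = 2/1 = 2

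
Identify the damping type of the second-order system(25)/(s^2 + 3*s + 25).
Standard form: ωn²/(s²+2ζωn·s+ωn²) gives ωn=5, ζ=0.3.
Underdamped (ζ = 0.3 < 1)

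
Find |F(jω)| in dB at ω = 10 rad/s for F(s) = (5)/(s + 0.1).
Substitute s = j*10: F(j10) = 0.0049995 - 0.49995j.
|F(j10)| = sqrt(Re² + Im²) = 0.5.
20*log₁₀(0.5) = -6.02 dB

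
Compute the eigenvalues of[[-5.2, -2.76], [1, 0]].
Eigenvalues solve det(λI - A) = 0.
Characteristic polynomial: λ^2 + 5.2*λ + 2.76 = 0.
Factor: (λ + 4.6)(λ + 0.6) = 0.
Roots: -0.6, -4.6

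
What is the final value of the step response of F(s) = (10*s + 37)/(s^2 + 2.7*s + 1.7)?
FVT: lim_{t→∞} y(t) = lim_{s→0} s*Y(s) where Y(s) = F(s)/s.
= lim_{s→0} F(s) = F(0) = num(0)/den(0) = 37/1.7 = 21.76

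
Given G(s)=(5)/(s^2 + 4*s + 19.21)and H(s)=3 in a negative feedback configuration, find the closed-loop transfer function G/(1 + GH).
Closed-loop T = G/(1+GH).
Numerator: G_num * H_den = 5.
Denominator: G_den * H_den + G_num * H_num = (s^2 + 4*s + 19.21) + (15) = s^2 + 4*s + 34.21.
T(s) = (5)/(s^2 + 4*s + 34.21)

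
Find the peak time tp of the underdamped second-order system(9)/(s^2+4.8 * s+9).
Standard form: ωn²/(s²+2ζωn·s+ωn²) → ωn = 3, ζ = 0.8.
ωd = ωn·√(1-ζ²) = 3·√(1-0.8²) = 1.8.
tp = π/ωd = π/1.8 = 1.745 s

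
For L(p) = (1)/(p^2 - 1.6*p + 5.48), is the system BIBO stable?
Denominator: p^2 - 1.6*p + 5.48. Poles: 0.8 + 2.2j, 0.8 - 2.2j. All Re(p)<0: No (unstable)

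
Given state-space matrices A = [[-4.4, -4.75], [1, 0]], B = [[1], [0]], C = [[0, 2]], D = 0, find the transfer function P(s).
P(s) = C(sI - A)⁻¹B + D.
Characteristic polynomial det(sI - A) = s^2 + 4.4*s + 4.75.
Numerator from C·adj(sI-A)·B + D·det(sI-A) = 2.
P(s) = (2)/(s^2 + 4.4*s + 4.75)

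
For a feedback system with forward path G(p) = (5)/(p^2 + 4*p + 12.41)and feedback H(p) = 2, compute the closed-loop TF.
Closed-loop T = G/(1+GH).
Numerator: G_num * H_den = 5.
Denominator: G_den * H_den + G_num * H_num = (p^2 + 4*p + 12.41) + (10) = p^2 + 4*p + 22.41.
T(p) = (5)/(p^2 + 4*p + 22.41)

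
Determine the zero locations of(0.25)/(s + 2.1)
Numerator is a nonzero constant (0.25) → Zeros: none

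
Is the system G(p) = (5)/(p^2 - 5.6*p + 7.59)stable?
Denominator: p^2 - 5.6*p + 7.59 = (p - 3.3)(p - 2.3). Poles: 2.3, 3.3. All Re(p)<0: No (unstable)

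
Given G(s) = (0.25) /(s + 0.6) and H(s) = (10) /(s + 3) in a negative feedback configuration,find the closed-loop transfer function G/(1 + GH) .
Closed-loop T = G/(1+GH).
Numerator: G_num * H_den = 0.25*s + 0.75.
Denominator: G_den * H_den + G_num * H_num = (s^2 + 3.6*s + 1.8) + (2.5) = s^2 + 3.6*s + 4.3.
T(s) = (0.25*s + 0.75)/(s^2 + 3.6*s + 4.3)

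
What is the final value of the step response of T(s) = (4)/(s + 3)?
FVT: lim_{t→∞} y(t) = lim_{s→0} s*Y(s) where Y(s) = T(s)/s.
= lim_{s→0} T(s) = T(0) = num(0)/den(0) = 4/3 = 1.333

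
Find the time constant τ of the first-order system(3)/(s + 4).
First-order system: τ = -1/pole. Pole = -4. τ = -1/(-4) = 0.25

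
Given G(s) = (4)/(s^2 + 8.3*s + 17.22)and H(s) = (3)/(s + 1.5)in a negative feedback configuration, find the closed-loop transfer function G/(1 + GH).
Closed-loop T = G/(1+GH).
Numerator: G_num * H_den = 4*s + 6.
Denominator: G_den * H_den + G_num * H_num = (s^3 + 9.8*s^2 + 29.67*s + 25.83) + (12) = s^3 + 9.8*s^2 + 29.67*s + 37.83.
T(s) = (4*s + 6)/(s^3 + 9.8*s^2 + 29.67*s + 37.83)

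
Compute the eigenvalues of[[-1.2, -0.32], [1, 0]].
Eigenvalues solve det(λI - A) = 0.
Characteristic polynomial: λ^2 + 1.2*λ + 0.32 = 0.
Factor: (λ + 0.4)(λ + 0.8) = 0.
Roots: -0.4, -0.8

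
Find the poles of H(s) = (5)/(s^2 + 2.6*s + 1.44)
Set denominator = 0: s^2 + 2.6*s + 1.44 = (s + 0.8)(s + 1.8) = 0 → Poles: -0.8, -1.8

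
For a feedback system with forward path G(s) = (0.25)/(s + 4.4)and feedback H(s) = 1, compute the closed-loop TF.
Closed-loop T = G/(1+GH).
Numerator: G_num * H_den = 0.25.
Denominator: G_den * H_den + G_num * H_num = (s + 4.4) + (0.25) = s + 4.65.
T(s) = (0.25)/(s + 4.65)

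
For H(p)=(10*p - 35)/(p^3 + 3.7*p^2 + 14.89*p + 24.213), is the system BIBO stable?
Denominator: p^3 + 3.7*p^2 + 14.89*p + 24.213 = (p + 2.1)(p^2 + 1.6*p + 11.53). Poles: -0.8 + 3.3j, -0.8 - 3.3j, -2.1. All Re(p)<0: Yes (stable)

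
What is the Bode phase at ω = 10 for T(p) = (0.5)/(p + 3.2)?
Substitute p = j*10: T(j10) = 0.0145138 - 0.0453556j.
∠T(j10) = atan2(Im, Re) = atan2(-0.0453556, 0.0145138) = -72.26°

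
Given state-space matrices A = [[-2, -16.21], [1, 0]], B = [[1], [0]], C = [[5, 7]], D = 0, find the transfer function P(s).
P(s) = C(sI - A)⁻¹B + D.
Characteristic polynomial det(sI - A) = s^2 + 2*s + 16.21.
Numerator from C·adj(sI-A)·B + D·det(sI-A) = 5*s + 7.
P(s) = (5*s + 7)/(s^2 + 2*s + 16.21)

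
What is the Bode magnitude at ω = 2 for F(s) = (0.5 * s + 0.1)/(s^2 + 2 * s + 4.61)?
Substitute s = j*2: F(j2) = 0.248044 + 0.0128267j.
|F(j2)| = sqrt(Re² + Im²) = 0.2484.
20*log₁₀(0.2484) = -12.10 dB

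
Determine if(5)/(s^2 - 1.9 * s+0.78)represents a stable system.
Denominator: s^2 - 1.9*s + 0.78 = (s - 1.3)(s - 0.6). Poles: 0.6, 1.3. All Re(p)<0: No (unstable)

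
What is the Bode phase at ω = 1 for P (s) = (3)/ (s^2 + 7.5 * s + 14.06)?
Substitute s = j*1: P(j1) = 0.172741 - 0.0992004j.
∠P(j1) = atan2(Im, Re) = atan2(-0.0992004, 0.172741) = -29.87°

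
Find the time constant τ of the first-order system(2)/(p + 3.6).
First-order system: τ = -1/pole. Pole = -3.6. τ = -1/(-3.6) = 0.2778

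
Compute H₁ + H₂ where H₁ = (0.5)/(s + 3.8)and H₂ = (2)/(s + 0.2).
Parallel: H = H₁ + H₂ = (n₁·d₂ + n₂·d₁)/(d₁·d₂).
n₁·d₂ = 0.5*s + 0.1. n₂·d₁ = 2*s + 7.6. Sum = 2.5*s + 7.7. d₁·d₂ = s^2 + 4*s + 0.76.
H(s) = (2.5*s + 7.7)/(s^2 + 4*s + 0.76)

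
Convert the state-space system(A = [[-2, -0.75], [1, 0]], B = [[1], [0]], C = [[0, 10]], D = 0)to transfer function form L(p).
L(p) = C(pI - A)⁻¹B + D.
Characteristic polynomial det(pI - A) = p^2 + 2*p + 0.75.
Numerator from C·adj(pI-A)·B + D·det(pI-A) = 10.
L(p) = (10)/(p^2 + 2*p + 0.75)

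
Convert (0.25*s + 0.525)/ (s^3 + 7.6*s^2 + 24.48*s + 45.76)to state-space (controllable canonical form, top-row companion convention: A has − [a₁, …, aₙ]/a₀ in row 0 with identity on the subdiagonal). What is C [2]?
Reachable canonical form: C = numerator coefficients (right-aligned, zero-padded to length n).
num = 0.25*s + 0.525, C = [[0, 0.25, 0.525]].
C[2] = 0.525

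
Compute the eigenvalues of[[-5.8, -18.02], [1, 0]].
Eigenvalues solve det(λI - A) = 0.
Characteristic polynomial: λ^2 + 5.8*λ + 18.02 = 0.
Roots: -2.9 + 3.1j, -2.9 - 3.1j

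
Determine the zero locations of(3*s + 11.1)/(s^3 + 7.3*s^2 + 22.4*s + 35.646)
Set numerator = 0: 3*s + 11.1 = 0 → Zeros: -3.7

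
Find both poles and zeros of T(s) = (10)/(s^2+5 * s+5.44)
Set denominator = 0: s^2 + 5*s + 5.44 = (s + 3.4)(s + 1.6) = 0 → Poles: -1.6, -3.4
Numerator is a nonzero constant (10) → Zeros: none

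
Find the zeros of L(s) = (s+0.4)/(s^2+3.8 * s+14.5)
Set numerator = 0: s + 0.4 = 0 → Zeros: -0.4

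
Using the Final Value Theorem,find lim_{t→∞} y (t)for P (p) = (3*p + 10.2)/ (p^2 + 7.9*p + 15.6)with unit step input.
FVT: lim_{t→∞} y(t) = lim_{p→0} p*Y(p) where Y(p) = P(p)/p.
= lim_{p→0} P(p) = P(0) = num(0)/den(0) = 10.2/15.6 = 0.6538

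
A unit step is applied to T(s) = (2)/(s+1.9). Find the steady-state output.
FVT: lim_{t→∞} y(t) = lim_{s→0} s*Y(s) where Y(s) = T(s)/s.
= lim_{s→0} T(s) = T(0) = num(0)/den(0) = 2/1.9 = 1.053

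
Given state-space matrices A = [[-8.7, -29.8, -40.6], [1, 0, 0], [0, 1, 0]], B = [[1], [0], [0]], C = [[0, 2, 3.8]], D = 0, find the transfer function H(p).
H(p) = C(pI - A)⁻¹B + D.
Characteristic polynomial det(pI - A) = p^3 + 8.7*p^2 + 29.8*p + 40.6.
Numerator from C·adj(pI-A)·B + D·det(pI-A) = 2*p + 3.8.
H(p) = (2*p + 3.8)/(p^3 + 8.7*p^2 + 29.8*p + 40.6)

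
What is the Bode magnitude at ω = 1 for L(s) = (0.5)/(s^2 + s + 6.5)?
Substitute s = j*1: L(j1) = 0.088 - 0.016j.
|L(j1)| = sqrt(Re² + Im²) = 0.08944.
20*log₁₀(0.08944) = -20.97 dB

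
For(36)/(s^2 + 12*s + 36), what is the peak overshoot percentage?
Standard form: ωn²/(s²+2ζωn·s+ωn²) → ωn = 6, ζ = 1.
ζ ≥ 1, so the response is non-oscillatory: peak overshoot = 0%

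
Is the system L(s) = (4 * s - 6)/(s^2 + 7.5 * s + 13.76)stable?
Denominator: s^2 + 7.5*s + 13.76 = (s + 3.2)(s + 4.3). Poles: -3.2, -4.3. All Re(p)<0: Yes (stable)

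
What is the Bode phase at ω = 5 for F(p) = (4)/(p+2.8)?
Substitute p = j*5: F(j5) = 0.341048 - 0.609013j.
∠F(j5) = atan2(Im, Re) = atan2(-0.609013, 0.341048) = -60.75°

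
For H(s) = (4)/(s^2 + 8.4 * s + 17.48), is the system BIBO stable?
Denominator: s^2 + 8.4*s + 17.48 = (s + 4.6)(s + 3.8). Poles: -3.8, -4.6. All Re(p)<0: Yes (stable)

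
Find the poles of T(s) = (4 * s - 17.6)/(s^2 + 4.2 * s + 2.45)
Set denominator = 0: s^2 + 4.2*s + 2.45 = (s + 0.7)(s + 3.5) = 0 → Poles: -0.7, -3.5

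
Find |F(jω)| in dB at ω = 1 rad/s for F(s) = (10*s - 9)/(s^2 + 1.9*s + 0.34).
Substitute s = j*1: F(j1) = 6.16472 + 2.59541j.
|F(j1)| = sqrt(Re² + Im²) = 6.689.
20*log₁₀(6.689) = 16.51 dB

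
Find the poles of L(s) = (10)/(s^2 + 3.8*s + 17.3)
Set denominator = 0: s^2 + 3.8*s + 17.3 = 0 → Poles: -1.9 + 3.7j, -1.9 - 3.7j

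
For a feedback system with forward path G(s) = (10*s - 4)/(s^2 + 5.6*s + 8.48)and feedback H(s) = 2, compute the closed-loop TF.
Closed-loop T = G/(1+GH).
Numerator: G_num * H_den = 10*s - 4.
Denominator: G_den * H_den + G_num * H_num = (s^2 + 5.6*s + 8.48) + (20*s - 8) = s^2 + 25.6*s + 0.48.
T(s) = (10*s - 4)/(s^2 + 25.6*s + 0.48)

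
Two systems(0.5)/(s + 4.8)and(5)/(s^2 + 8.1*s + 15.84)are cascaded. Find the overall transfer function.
Series: H = H₁ · H₂ = (n₁·n₂)/(d₁·d₂).
Num: n₁·n₂ = 2.5. Den: d₁·d₂ = s^3 + 12.9*s^2 + 54.72*s + 76.032.
H(s) = (2.5)/(s^3 + 12.9*s^2 + 54.72*s + 76.032)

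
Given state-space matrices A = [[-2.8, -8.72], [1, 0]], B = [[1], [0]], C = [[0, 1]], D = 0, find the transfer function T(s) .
T(s) = C(sI - A)⁻¹B + D.
Characteristic polynomial det(sI - A) = s^2 + 2.8*s + 8.72.
Numerator from C·adj(sI-A)·B + D·det(sI-A) = 1.
T(s) = (1)/(s^2 + 2.8*s + 8.72)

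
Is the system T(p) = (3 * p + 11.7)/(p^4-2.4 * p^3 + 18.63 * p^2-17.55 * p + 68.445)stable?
Denominator: p^4 - 2.4*p^3 + 18.63*p^2 - 17.55*p + 68.445 = (p^2 - 1.8*p + 11.7)(p^2 - 0.6*p + 5.85). Poles: 0.3 + 2.4j, 0.3 - 2.4j, 0.9 + 3.3j, 0.9 - 3.3j. All Re(p)<0: No (unstable)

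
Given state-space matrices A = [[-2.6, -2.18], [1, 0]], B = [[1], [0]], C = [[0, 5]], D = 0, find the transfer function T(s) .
T(s) = C(sI - A)⁻¹B + D.
Characteristic polynomial det(sI - A) = s^2 + 2.6*s + 2.18.
Numerator from C·adj(sI-A)·B + D·det(sI-A) = 5.
T(s) = (5)/(s^2 + 2.6*s + 2.18)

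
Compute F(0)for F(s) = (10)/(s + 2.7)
DC gain = F(0) = num(0)/den(0) = 10/2.7 = 3.704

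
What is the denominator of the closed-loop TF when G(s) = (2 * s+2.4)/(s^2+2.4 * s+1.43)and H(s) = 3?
Characteristic poly = G_den * H_den + G_num * H_num = (s^2 + 2.4*s + 1.43) + (6*s + 7.2) = s^2 + 8.4*s + 8.63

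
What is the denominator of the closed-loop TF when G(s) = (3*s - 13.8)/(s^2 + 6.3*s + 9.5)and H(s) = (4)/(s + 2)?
Characteristic poly = G_den * H_den + G_num * H_num = (s^3 + 8.3*s^2 + 22.1*s + 19) + (12*s - 55.2) = s^3 + 8.3*s^2 + 34.1*s - 36.2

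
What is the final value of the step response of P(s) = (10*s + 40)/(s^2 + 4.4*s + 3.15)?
FVT: lim_{t→∞} y(t) = lim_{s→0} s*Y(s) where Y(s) = P(s)/s.
= lim_{s→0} P(s) = P(0) = num(0)/den(0) = 40/3.15 = 12.7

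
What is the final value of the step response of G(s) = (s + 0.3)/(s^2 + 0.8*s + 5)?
FVT: lim_{t→∞} y(t) = lim_{s→0} s*Y(s) where Y(s) = G(s)/s.
= lim_{s→0} G(s) = G(0) = num(0)/den(0) = 0.3/5 = 0.06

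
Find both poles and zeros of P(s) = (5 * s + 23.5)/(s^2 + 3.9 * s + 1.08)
Set denominator = 0: s^2 + 3.9*s + 1.08 = (s + 0.3)(s + 3.6) = 0 → Poles: -0.3, -3.6
Set numerator = 0: 5*s + 23.5 = 0 → Zeros: -4.7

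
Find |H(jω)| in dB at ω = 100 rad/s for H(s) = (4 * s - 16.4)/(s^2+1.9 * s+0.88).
Substitute s = j*100: H(j100) = 0.00239941 - 0.0399579j.
|H(j100)| = sqrt(Re² + Im²) = 0.04003.
20*log₁₀(0.04003) = -27.95 dB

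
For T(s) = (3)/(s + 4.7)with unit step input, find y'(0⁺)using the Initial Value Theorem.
IVT: y'(0⁺) = lim_{s→∞} s²·Y(s) = lim_{s→∞} s·T(s).
deg(num) = 0, deg(den) = 1, relative degree = 1, so s·T(s) → (leading num)/(leading den) = 3/1 = 3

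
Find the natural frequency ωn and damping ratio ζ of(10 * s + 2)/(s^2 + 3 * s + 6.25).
Underdamped: complex pole -1.5 + 2j. ωn = |pole| = 2.5, ζ = -Re(pole)/ωn = 0.6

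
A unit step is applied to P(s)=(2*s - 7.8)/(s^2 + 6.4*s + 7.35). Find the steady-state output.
FVT: lim_{t→∞} y(t) = lim_{s→0} s*Y(s) where Y(s) = P(s)/s.
= lim_{s→0} P(s) = P(0) = num(0)/den(0) = -7.8/7.35 = -1.061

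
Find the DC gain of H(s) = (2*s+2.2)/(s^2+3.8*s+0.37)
DC gain = H(0) = num(0)/den(0) = 2.2/0.37 = 5.946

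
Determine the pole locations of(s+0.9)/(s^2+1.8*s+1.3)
Set denominator = 0: s^2 + 1.8*s + 1.3 = 0 → Poles: -0.9 + 0.7j, -0.9 - 0.7j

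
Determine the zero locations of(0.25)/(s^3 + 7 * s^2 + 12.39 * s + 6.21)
Numerator is a nonzero constant (0.25) → Zeros: none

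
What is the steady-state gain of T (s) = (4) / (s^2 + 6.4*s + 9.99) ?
DC gain = T(0) = num(0)/den(0) = 4/9.99 = 0.4004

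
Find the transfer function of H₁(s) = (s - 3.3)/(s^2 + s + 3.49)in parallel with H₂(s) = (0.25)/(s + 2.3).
Parallel: H = H₁ + H₂ = (n₁·d₂ + n₂·d₁)/(d₁·d₂).
n₁·d₂ = s^2 - s - 7.59. n₂·d₁ = 0.25*s^2 + 0.25*s + 0.8725. Sum = 1.25*s^2 - 0.75*s - 6.7175. d₁·d₂ = s^3 + 3.3*s^2 + 5.79*s + 8.027.
H(s) = (1.25*s^2 - 0.75*s - 6.7175)/(s^3 + 3.3*s^2 + 5.79*s + 8.027)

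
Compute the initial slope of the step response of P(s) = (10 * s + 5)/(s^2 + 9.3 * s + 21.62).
IVT: y'(0⁺) = lim_{s→∞} s²·Y(s) = lim_{s→∞} s·P(s).
deg(num) = 1, deg(den) = 2, relative degree = 1, so s·P(s) → (leading num)/(leading den) = 10/1 = 10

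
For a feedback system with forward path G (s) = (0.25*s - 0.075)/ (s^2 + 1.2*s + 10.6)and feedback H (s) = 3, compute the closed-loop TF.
Closed-loop T = G/(1+GH).
Numerator: G_num * H_den = 0.25*s - 0.075.
Denominator: G_den * H_den + G_num * H_num = (s^2 + 1.2*s + 10.6) + (0.75*s - 0.225) = s^2 + 1.95*s + 10.375.
T(s) = (0.25*s - 0.075)/(s^2 + 1.95*s + 10.375)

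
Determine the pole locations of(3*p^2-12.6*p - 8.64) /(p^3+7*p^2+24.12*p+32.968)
Set denominator = 0: p^3 + 7*p^2 + 24.12*p + 32.968 = (p + 2.6)(p^2 + 4.4*p + 12.68) = 0 → Poles: -2.2 + 2.8j, -2.2 - 2.8j, -2.6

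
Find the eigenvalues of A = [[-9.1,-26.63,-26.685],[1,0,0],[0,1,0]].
Eigenvalues solve det(λI - A) = 0.
Characteristic polynomial: λ^3 + 9.1*λ^2 + 26.63*λ + 26.685 = 0.
Factor: (λ + 4.5)(λ^2 + 4.6*λ + 5.93) = 0.
Roots: -2.3 + 0.8j, -2.3 - 0.8j, -4.5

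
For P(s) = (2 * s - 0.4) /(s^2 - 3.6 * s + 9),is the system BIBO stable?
Denominator: s^2 - 3.6*s + 9. Poles: 1.8 + 2.4j, 1.8 - 2.4j. All Re(p)<0: No (unstable)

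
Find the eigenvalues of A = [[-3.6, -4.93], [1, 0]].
Eigenvalues solve det(λI - A) = 0.
Characteristic polynomial: λ^2 + 3.6*λ + 4.93 = 0.
Roots: -1.8 + 1.3j, -1.8 - 1.3j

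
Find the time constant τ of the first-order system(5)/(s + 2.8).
First-order system: τ = -1/pole. Pole = -2.8. τ = -1/(-2.8) = 0.3571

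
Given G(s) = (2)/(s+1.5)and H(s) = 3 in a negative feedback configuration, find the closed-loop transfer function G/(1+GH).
Closed-loop T = G/(1+GH).
Numerator: G_num * H_den = 2.
Denominator: G_den * H_den + G_num * H_num = (s + 1.5) + (6) = s + 7.5.
T(s) = (2)/(s + 7.5)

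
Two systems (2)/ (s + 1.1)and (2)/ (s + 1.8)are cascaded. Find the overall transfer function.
Series: H = H₁ · H₂ = (n₁·n₂)/(d₁·d₂).
Num: n₁·n₂ = 4. Den: d₁·d₂ = s^2 + 2.9*s + 1.98.
H(s) = (4)/(s^2 + 2.9*s + 1.98)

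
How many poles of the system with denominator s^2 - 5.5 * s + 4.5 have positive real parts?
s^2 - 5.5*s + 4.5 = (s - 4.5)(s - 1). Poles: 1, 4.5. RHP poles (Re>0): 2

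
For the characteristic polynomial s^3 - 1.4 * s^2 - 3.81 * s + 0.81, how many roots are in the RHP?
s^3 - 1.4*s^2 - 3.81*s + 0.81 = (s - 0.2)(s + 1.5)(s - 2.7). Poles: -1.5, 0.2, 2.7. RHP poles (Re>0): 2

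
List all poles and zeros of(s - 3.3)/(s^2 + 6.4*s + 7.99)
Set denominator = 0: s^2 + 6.4*s + 7.99 = (s + 1.7)(s + 4.7) = 0 → Poles: -1.7, -4.7
Set numerator = 0: s - 3.3 = 0 → Zeros: 3.3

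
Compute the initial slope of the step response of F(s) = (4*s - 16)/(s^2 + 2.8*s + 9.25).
IVT: y'(0⁺) = lim_{s→∞} s²·Y(s) = lim_{s→∞} s·F(s).
deg(num) = 1, deg(den) = 2, relative degree = 1, so s·F(s) → (leading num)/(leading den) = 4/1 = 4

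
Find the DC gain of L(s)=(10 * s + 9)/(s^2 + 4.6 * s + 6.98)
DC gain = L(0) = num(0)/den(0) = 9/6.98 = 1.289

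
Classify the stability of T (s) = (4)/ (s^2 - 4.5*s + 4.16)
Denominator: s^2 - 4.5*s + 4.16 = (s - 1.3)(s - 3.2). Poles: 1.3, 3.2. Unstable (2 pole(s) in RHP)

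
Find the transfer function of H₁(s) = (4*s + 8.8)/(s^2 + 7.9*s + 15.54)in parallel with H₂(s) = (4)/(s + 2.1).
Parallel: H = H₁ + H₂ = (n₁·d₂ + n₂·d₁)/(d₁·d₂).
n₁·d₂ = 4*s^2 + 17.2*s + 18.48. n₂·d₁ = 4*s^2 + 31.6*s + 62.16. Sum = 8*s^2 + 48.8*s + 80.64. d₁·d₂ = s^3 + 10*s^2 + 32.13*s + 32.634.
H(s) = (8*s^2 + 48.8*s + 80.64)/(s^3 + 10*s^2 + 32.13*s + 32.634)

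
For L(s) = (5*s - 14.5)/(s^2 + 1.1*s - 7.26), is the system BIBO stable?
Denominator: s^2 + 1.1*s - 7.26 = (s - 2.2)(s + 3.3). Poles: -3.3, 2.2. All Re(p)<0: No (unstable)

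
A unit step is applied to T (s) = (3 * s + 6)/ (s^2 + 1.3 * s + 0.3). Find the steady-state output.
FVT: lim_{t→∞} y(t) = lim_{s→0} s*Y(s) where Y(s) = T(s)/s.
= lim_{s→0} T(s) = T(0) = num(0)/den(0) = 6/0.3 = 20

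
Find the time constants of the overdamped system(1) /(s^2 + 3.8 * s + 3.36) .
Overdamped: real poles at -2.4, -1.4. τ = -1/pole → τ₁ = 0.4167, τ₂ = 0.7143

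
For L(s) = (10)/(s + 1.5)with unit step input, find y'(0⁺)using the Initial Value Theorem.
IVT: y'(0⁺) = lim_{s→∞} s²·Y(s) = lim_{s→∞} s·L(s).
deg(num) = 0, deg(den) = 1, relative degree = 1, so s·L(s) → (leading num)/(leading den) = 10/1 = 10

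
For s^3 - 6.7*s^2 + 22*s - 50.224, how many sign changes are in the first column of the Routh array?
Routh array:
s^3: [1, 22]; s^2: [-6.7, -50.224]; s^1: [14.5039]; s^0: [-50.224]
First column: [1, -6.7, 14.5039, -50.224]. Sign changes = 3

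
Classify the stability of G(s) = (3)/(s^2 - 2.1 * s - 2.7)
Denominator: s^2 - 2.1*s - 2.7 = (s - 3)(s + 0.9). Poles: -0.9, 3. Unstable (1 pole(s) in RHP)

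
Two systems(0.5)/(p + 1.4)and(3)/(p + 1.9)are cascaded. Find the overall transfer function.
Series: H = H₁ · H₂ = (n₁·n₂)/(d₁·d₂).
Num: n₁·n₂ = 1.5. Den: d₁·d₂ = p^2 + 3.3*p + 2.66.
H(p) = (1.5)/(p^2 + 3.3*p + 2.66)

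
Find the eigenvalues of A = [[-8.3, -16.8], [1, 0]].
Eigenvalues solve det(λI - A) = 0.
Characteristic polynomial: λ^2 + 8.3*λ + 16.8 = 0.
Factor: (λ + 3.5)(λ + 4.8) = 0.
Roots: -3.5, -4.8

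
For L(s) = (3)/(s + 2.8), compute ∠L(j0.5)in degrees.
Substitute s = j*0.5: L(j0.5) = 1.03832 - 0.185414j.
∠L(j0.5) = atan2(Im, Re) = atan2(-0.185414, 1.03832) = -10.12°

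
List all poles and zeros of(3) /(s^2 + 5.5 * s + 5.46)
Set denominator = 0: s^2 + 5.5*s + 5.46 = (s + 4.2)(s + 1.3) = 0 → Poles: -1.3, -4.2
Numerator is a nonzero constant (3) → Zeros: none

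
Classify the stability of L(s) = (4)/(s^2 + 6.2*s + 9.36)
Denominator: s^2 + 6.2*s + 9.36 = (s + 2.6)(s + 3.6). Poles: -2.6, -3.6. Stable (all poles in LHP)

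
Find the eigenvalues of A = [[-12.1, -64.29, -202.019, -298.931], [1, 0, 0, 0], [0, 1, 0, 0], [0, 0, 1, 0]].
Eigenvalues solve det(λI - A) = 0.
Characteristic polynomial: λ^4 + 12.1*λ^3 + 64.29*λ^2 + 202.019*λ + 298.931 = 0.
Factor: (λ + 4.6)(λ + 4.1)(λ^2 + 3.4*λ + 15.85) = 0.
Roots: -1.7 + 3.6j, -1.7 - 3.6j, -4.1, -4.6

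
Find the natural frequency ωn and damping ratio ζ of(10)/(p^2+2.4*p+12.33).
Underdamped: complex pole -1.2 + 3.3j. ωn = |pole| = 3.511, ζ = -Re(pole)/ωn = 0.3417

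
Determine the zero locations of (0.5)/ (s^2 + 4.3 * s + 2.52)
Numerator is a nonzero constant (0.5) → Zeros: none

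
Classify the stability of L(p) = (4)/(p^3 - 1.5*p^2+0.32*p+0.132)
Denominator: p^3 - 1.5*p^2 + 0.32*p + 0.132 = (p - 0.6)(p - 1.1)(p + 0.2). Poles: -0.2, 0.6, 1.1. Unstable (2 pole(s) in RHP)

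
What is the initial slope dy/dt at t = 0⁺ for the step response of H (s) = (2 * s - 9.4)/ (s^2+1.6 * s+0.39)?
IVT: y'(0⁺) = lim_{s→∞} s²·Y(s) = lim_{s→∞} s·H(s).
deg(num) = 1, deg(den) = 2, relative degree = 1, so s·H(s) → (leading num)/(leading den) = 2/1 = 2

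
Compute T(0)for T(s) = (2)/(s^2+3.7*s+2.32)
DC gain = T(0) = num(0)/den(0) = 2/2.32 = 0.8621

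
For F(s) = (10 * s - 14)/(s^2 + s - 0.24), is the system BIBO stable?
Denominator: s^2 + s - 0.24 = (s - 0.2)(s + 1.2). Poles: -1.2, 0.2. All Re(p)<0: No (unstable)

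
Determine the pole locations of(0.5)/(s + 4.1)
Set denominator = 0: s + 4.1 = 0 → Poles: -4.1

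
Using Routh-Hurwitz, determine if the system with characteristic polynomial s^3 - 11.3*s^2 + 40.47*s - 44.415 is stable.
Routh array:
s^3: [1, 40.47]; s^2: [-11.3, -44.415]; s^1: [36.5395]; s^0: [-44.415]
First column: [1, -11.3, 36.5395, -44.415]. Sign changes = 3.
No, unstable (3 RHP root(s))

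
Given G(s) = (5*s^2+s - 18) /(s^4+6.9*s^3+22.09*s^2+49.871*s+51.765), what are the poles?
Set denominator = 0: s^4 + 6.9*s^3 + 22.09*s^2 + 49.871*s + 51.765 = (s + 3.4)(s + 2.1)(s^2 + 1.4*s + 7.25) = 0 → Poles: -0.7 + 2.6j, -0.7 - 2.6j, -2.1, -3.4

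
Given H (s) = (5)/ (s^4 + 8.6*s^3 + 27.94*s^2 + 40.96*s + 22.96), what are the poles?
Set denominator = 0: s^4 + 8.6*s^3 + 27.94*s^2 + 40.96*s + 22.96 = (s + 2)(s + 2.8)(s^2 + 3.8*s + 4.1) = 0 → Poles: -1.9 + 0.7j, -1.9 - 0.7j, -2, -2.8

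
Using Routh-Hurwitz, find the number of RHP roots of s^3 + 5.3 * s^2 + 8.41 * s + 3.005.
Routh array:
s^3: [1, 8.41]; s^2: [5.3, 3.005]; s^1: [7.84302]; s^0: [3.005]
First column: [1, 5.3, 7.84302, 3.005]. Sign changes = RHP roots = 0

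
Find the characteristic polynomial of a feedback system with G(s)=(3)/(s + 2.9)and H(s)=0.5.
Characteristic poly = G_den * H_den + G_num * H_num = (s + 2.9) + (1.5) = s + 4.4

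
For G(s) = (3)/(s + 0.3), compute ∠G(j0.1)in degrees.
Substitute s = j*0.1: G(j0.1) = 9 - 3j.
∠G(j0.1) = atan2(Im, Re) = atan2(-3, 9) = -18.43°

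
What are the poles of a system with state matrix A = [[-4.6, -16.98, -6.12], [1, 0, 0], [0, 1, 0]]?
Eigenvalues solve det(λI - A) = 0.
Characteristic polynomial: λ^3 + 4.6*λ^2 + 16.98*λ + 6.12 = 0.
Factor: (λ + 0.4)(λ^2 + 4.2*λ + 15.3) = 0.
Roots: -0.4, -2.1 + 3.3j, -2.1 - 3.3j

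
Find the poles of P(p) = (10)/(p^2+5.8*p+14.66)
Set denominator = 0: p^2 + 5.8*p + 14.66 = 0 → Poles: -2.9 + 2.5j, -2.9 - 2.5j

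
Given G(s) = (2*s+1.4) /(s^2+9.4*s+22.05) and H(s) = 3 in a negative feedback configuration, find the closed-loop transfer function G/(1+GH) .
Closed-loop T = G/(1+GH).
Numerator: G_num * H_den = 2*s + 1.4.
Denominator: G_den * H_den + G_num * H_num = (s^2 + 9.4*s + 22.05) + (6*s + 4.2) = s^2 + 15.4*s + 26.25.
T(s) = (2*s + 1.4)/(s^2 + 15.4*s + 26.25)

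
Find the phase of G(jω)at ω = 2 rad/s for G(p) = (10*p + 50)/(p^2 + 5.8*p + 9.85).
Substitute p = j*2: G(j2) = 3.10755 - 2.74318j.
∠G(j2) = atan2(Im, Re) = atan2(-2.74318, 3.10755) = -41.44°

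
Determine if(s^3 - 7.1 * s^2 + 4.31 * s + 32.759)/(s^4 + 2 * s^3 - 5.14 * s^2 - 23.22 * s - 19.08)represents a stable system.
Denominator: s^4 + 2*s^3 - 5.14*s^2 - 23.22*s - 19.08 = (s - 3)(s + 1.2)(s^2 + 3.8*s + 5.3). Poles: -1.2, -1.9 + 1.3j, -1.9 - 1.3j, 3. All Re(p)<0: No (unstable)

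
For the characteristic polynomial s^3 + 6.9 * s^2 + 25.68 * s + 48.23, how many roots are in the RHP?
s^3 + 6.9*s^2 + 25.68*s + 48.23 = (s + 3.5)(s^2 + 3.4*s + 13.78). Poles: -1.7 + 3.3j, -1.7 - 3.3j, -3.5. RHP poles (Re>0): 0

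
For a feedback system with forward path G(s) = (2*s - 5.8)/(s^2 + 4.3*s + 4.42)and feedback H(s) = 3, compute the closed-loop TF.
Closed-loop T = G/(1+GH).
Numerator: G_num * H_den = 2*s - 5.8.
Denominator: G_den * H_den + G_num * H_num = (s^2 + 4.3*s + 4.42) + (6*s - 17.4) = s^2 + 10.3*s - 12.98.
T(s) = (2*s - 5.8)/(s^2 + 10.3*s - 12.98)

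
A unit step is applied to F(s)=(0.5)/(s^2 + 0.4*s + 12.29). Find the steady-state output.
FVT: lim_{t→∞} y(t) = lim_{s→0} s*Y(s) where Y(s) = F(s)/s.
= lim_{s→0} F(s) = F(0) = num(0)/den(0) = 0.5/12.29 = 0.04068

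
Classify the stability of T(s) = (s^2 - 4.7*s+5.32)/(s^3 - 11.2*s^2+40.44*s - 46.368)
Denominator: s^3 - 11.2*s^2 + 40.44*s - 46.368 = (s - 4.2)(s - 4.6)(s - 2.4). Poles: 2.4, 4.2, 4.6. Unstable (3 pole(s) in RHP)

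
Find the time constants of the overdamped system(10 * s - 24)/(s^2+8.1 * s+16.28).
Overdamped: real poles at -4.4, -3.7. τ = -1/pole → τ₁ = 0.2273, τ₂ = 0.2703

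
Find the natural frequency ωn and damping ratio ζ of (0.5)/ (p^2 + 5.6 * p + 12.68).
Underdamped: complex pole -2.8 + 2.2j. ωn = |pole| = 3.561, ζ = -Re(pole)/ωn = 0.7863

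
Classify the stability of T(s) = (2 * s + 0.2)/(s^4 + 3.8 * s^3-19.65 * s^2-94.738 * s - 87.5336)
Denominator: s^4 + 3.8*s^3 - 19.65*s^2 - 94.738*s - 87.5336 = (s - 4.9)(s + 2.9)(s + 4.4)(s + 1.4). Poles: -1.4, -2.9, -4.4, 4.9. Unstable (1 pole(s) in RHP)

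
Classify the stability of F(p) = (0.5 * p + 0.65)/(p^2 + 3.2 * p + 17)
Denominator: p^2 + 3.2*p + 17. Poles: -1.6 + 3.8j, -1.6 - 3.8j. Stable (all poles in LHP)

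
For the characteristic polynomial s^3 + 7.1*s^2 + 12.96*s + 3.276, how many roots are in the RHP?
s^3 + 7.1*s^2 + 12.96*s + 3.276 = (s + 0.3)(s + 4.2)(s + 2.6). Poles: -0.3, -2.6, -4.2. RHP poles (Re>0): 0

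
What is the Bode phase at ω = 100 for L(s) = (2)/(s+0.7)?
Substitute s = j*100: L(j100) = 0.000139993 - 0.019999j.
∠L(j100) = atan2(Im, Re) = atan2(-0.019999, 0.000139993) = -89.60°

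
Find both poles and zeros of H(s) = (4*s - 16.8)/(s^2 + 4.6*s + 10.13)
Set denominator = 0: s^2 + 4.6*s + 10.13 = 0 → Poles: -2.3 + 2.2j, -2.3 - 2.2j
Set numerator = 0: 4*s - 16.8 = 0 → Zeros: 4.2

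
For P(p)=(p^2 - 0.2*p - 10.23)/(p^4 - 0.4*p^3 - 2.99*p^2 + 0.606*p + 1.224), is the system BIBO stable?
Denominator: p^4 - 0.4*p^3 - 2.99*p^2 + 0.606*p + 1.224 = (p - 0.8)(p - 1.7)(p + 0.6)(p + 1.5). Poles: -0.6, -1.5, 0.8, 1.7. All Re(p)<0: No (unstable)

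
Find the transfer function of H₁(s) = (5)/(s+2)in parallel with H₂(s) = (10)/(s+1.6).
Parallel: H = H₁ + H₂ = (n₁·d₂ + n₂·d₁)/(d₁·d₂).
n₁·d₂ = 5*s + 8. n₂·d₁ = 10*s + 20. Sum = 15*s + 28. d₁·d₂ = s^2 + 3.6*s + 3.2.
H(s) = (15*s + 28)/(s^2 + 3.6*s + 3.2)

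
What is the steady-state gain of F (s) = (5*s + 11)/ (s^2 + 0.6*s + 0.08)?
DC gain = F(0) = num(0)/den(0) = 11/0.08 = 137.5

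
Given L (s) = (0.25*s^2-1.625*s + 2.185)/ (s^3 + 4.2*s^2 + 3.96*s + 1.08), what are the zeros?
Set numerator = 0: 0.25*s^2 - 1.625*s + 2.185 = 0.25*(s - 1.9)(s - 4.6) = 0 → Zeros: 1.9, 4.6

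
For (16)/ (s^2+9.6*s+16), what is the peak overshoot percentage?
Standard form: ωn²/(s²+2ζωn·s+ωn²) → ωn = 4, ζ = 1.2.
ζ ≥ 1, so the response is non-oscillatory: peak overshoot = 0%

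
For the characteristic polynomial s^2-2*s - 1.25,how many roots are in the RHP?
s^2 - 2*s - 1.25 = (s - 2.5)(s + 0.5). Poles: -0.5, 2.5. RHP poles (Re>0): 1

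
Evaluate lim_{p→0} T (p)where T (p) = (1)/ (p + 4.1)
DC gain = T(0) = num(0)/den(0) = 1/4.1 = 0.2439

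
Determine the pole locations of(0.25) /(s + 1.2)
Set denominator = 0: s + 1.2 = 0 → Poles: -1.2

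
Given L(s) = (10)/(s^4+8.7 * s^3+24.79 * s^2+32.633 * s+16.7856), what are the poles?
Set denominator = 0: s^4 + 8.7*s^3 + 24.79*s^2 + 32.633*s + 16.7856 = (s + 4.8)(s + 1.3)(s^2 + 2.6*s + 2.69) = 0 → Poles: -1.3, -1.3 + 1j, -1.3 - 1j, -4.8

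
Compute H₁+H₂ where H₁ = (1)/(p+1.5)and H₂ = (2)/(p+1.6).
Parallel: H = H₁ + H₂ = (n₁·d₂ + n₂·d₁)/(d₁·d₂).
n₁·d₂ = p + 1.6. n₂·d₁ = 2*p + 3. Sum = 3*p + 4.6. d₁·d₂ = p^2 + 3.1*p + 2.4.
H(p) = (3*p + 4.6)/(p^2 + 3.1*p + 2.4)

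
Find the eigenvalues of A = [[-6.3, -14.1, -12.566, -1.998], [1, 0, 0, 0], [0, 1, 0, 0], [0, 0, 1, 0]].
Eigenvalues solve det(λI - A) = 0.
Characteristic polynomial: λ^4 + 6.3*λ^3 + 14.1*λ^2 + 12.566*λ + 1.998 = 0.
Factor: (λ + 0.2)(λ + 2.7)(λ^2 + 3.4*λ + 3.7) = 0.
Roots: -0.2, -1.7 + 0.9j, -1.7 - 0.9j, -2.7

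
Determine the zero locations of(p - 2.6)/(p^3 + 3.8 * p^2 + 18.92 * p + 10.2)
Set numerator = 0: p - 2.6 = 0 → Zeros: 2.6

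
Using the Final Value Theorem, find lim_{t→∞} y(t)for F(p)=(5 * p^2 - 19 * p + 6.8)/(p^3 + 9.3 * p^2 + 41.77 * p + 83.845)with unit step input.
FVT: lim_{t→∞} y(t) = lim_{p→0} p*Y(p) where Y(p) = F(p)/p.
= lim_{p→0} F(p) = F(0) = num(0)/den(0) = 6.8/83.845 = 0.0811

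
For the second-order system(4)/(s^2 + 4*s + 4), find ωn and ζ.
Standard form: ωn²/(s²+2ζωn·s+ωn²).
const=4=ωn² → ωn=2, s coeff=4=2ζωn → ζ=1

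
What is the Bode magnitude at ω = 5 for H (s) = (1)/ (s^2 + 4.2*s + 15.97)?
Substitute s = j*5: H(j5) = -0.0172809 - 0.0401882j.
|H(j5)| = sqrt(Re² + Im²) = 0.04375.
20*log₁₀(0.04375) = -27.18 dB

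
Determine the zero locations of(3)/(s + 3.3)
Numerator is a nonzero constant (3) → Zeros: none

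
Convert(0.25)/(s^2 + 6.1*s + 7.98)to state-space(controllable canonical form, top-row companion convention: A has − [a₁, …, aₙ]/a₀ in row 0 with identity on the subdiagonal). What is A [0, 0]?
Reachable canonical form for den = s^2 + 6.1*s + 7.98: top row of A = -[a₁,a₂,...,aₙ]/a₀, ones on the subdiagonal, zeros elsewhere.
A = [[-6.1, -7.98], [1, 0]].
A[0,0] = -6.1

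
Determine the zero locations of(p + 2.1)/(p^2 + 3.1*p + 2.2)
Set numerator = 0: p + 2.1 = 0 → Zeros: -2.1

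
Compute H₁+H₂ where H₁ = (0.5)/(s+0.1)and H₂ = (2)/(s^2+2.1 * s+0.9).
Parallel: H = H₁ + H₂ = (n₁·d₂ + n₂·d₁)/(d₁·d₂).
n₁·d₂ = 0.5*s^2 + 1.05*s + 0.45. n₂·d₁ = 2*s + 0.2. Sum = 0.5*s^2 + 3.05*s + 0.65. d₁·d₂ = s^3 + 2.2*s^2 + 1.11*s + 0.09.
H(s) = (0.5*s^2 + 3.05*s + 0.65)/(s^3 + 2.2*s^2 + 1.11*s + 0.09)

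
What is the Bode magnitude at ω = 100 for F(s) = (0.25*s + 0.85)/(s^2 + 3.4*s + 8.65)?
Substitute s = j*100: F(j100) = 7.35672e-08 - 0.00250216j.
|F(j100)| = sqrt(Re² + Im²) = 0.002502.
20*log₁₀(0.002502) = -52.03 dB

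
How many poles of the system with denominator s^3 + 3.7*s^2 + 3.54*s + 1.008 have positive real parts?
s^3 + 3.7*s^2 + 3.54*s + 1.008 = (s + 2.4)(s + 0.7)(s + 0.6). Poles: -0.6, -0.7, -2.4. RHP poles (Re>0): 0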